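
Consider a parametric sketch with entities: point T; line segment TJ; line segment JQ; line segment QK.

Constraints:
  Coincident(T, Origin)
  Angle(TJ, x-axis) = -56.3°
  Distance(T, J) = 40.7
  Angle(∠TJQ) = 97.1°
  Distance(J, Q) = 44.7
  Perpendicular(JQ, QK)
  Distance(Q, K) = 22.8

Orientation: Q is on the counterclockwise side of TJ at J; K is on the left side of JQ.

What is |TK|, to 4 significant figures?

52.75

∠TJQ = 97.1°, so JQ runs at -56.3° + (180° − 97.1°) = 26.60° from the x-axis; with |JQ| = 44.7, Q = J + 44.7·(cos 26.60°, sin 26.60°) = (62.55, -13.85). JQ ⟂ QK; with |QK| = 22.8 on the left of JQ, K = Q + 22.8·(-0.4478, 0.8942) = (52.34, 6.541). Then |TK| = |K − T| = 52.75.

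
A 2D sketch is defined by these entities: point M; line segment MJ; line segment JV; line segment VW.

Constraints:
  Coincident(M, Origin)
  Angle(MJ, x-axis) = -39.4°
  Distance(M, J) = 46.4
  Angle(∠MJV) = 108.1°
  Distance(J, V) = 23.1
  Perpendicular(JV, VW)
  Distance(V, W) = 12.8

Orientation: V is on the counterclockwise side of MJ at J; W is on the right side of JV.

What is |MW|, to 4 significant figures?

68.16

∠MJV = 108.1°, so JV runs at -39.4° + (180° − 108.1°) = 32.50° from the x-axis; with |JV| = 23.1, V = J + 23.1·(cos 32.50°, sin 32.50°) = (55.34, -17.04). JV ⟂ VW; with |VW| = 12.8 on the right of JV, W = V + 12.8·(0.5373, -0.8434) = (62.21, -27.84). Then |MW| = |W − M| = 68.16.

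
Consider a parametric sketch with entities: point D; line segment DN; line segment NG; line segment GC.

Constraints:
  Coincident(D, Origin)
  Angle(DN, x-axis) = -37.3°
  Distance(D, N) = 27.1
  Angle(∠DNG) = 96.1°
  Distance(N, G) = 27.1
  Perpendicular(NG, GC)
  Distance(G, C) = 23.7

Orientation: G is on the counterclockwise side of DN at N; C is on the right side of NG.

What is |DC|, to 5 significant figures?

58.855

D is at the origin; DN runs at -37.3° with length 27.1, so N = 27.1·(cos -37.3°, sin -37.3°) = (21.557, -16.422). ∠DNG = 96.1°, so NG runs at -37.3° + (180° − 96.1°) = 46.600° from the x-axis; with |NG| = 27.1, G = N + 27.1·(cos 46.600°, sin 46.600°) = (40.177, 3.2679). NG is perpendicular to GC; with |GC| = 23.7 on the right of NG, C = G + 23.7·(0.72657, -0.68709) = (57.397, -13.016). Then |DC| = |C − D| = 58.855.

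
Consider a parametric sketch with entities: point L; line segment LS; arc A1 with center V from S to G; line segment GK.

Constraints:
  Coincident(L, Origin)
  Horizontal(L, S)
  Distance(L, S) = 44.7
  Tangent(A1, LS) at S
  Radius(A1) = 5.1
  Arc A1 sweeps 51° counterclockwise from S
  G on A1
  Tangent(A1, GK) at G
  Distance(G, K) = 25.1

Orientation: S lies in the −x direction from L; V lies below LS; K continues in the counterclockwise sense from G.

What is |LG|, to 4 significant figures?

48.70

A1 meets LS tangentially, so VS is at right angles to LS, so V = S + (0, -5.1) = (-44.70, -5.100). On A1, S sits at bearing 90° from V; a 51° counterclockwise sweep puts G at bearing 141°, so G = V + 5.1·(cos 141°, sin 141°) = (-48.66, -1.890). Then |LG| = |G − L| = 48.70.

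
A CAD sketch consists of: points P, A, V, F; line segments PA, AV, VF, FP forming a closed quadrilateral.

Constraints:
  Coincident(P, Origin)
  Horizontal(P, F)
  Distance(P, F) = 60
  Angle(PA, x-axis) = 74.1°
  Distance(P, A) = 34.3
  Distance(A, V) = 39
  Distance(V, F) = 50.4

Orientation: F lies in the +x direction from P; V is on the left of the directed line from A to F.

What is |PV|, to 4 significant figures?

66.16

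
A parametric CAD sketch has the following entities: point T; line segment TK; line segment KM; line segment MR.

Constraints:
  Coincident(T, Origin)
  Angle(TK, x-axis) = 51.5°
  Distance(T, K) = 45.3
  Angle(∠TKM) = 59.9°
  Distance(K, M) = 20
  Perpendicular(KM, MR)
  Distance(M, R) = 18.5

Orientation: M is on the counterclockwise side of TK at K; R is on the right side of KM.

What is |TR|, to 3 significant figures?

57.8

∠TKM = 59.9°, so KM runs at 51.5° + (180° − 59.9°) = 172° from the x-axis; with |KM| = 20.0, M = K + 20.0·(cos 172°, sin 172°) = (8.41, 38.4). The perpendicularity gives MR at right angles to KM; with |MR| = 18.5 on the right of KM, R = M + 18.5·(0.146, 0.989) = (11.1, 56.7). Then |TR| = |R − T| = 57.8.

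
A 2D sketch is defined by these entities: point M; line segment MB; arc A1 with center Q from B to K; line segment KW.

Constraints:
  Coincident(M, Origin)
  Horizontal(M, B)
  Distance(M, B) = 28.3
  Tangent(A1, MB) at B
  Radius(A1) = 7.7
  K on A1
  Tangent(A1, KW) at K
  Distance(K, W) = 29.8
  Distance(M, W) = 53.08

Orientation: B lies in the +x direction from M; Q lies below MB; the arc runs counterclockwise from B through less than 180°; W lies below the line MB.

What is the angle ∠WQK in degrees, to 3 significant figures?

75.5°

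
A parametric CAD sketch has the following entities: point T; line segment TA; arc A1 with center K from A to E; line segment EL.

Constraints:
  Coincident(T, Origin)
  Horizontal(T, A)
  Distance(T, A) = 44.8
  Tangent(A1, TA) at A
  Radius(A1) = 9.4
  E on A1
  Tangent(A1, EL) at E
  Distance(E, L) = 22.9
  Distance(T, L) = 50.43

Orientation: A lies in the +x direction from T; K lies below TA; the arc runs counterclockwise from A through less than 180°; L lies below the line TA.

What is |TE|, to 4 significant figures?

36.96

T is at the origin; T and A share the same y with |TA| = 44.8 and A on the +x side, so A = (44.80, 0.000). Since A1 is tangent to TA there, KA ⟂ TA, so K = A + (0, -9.4) = (44.80, -9.400). Since KE ⟂ EL (tangency), |KL| = √(9.4² + 22.9²) = 24.75 regardless of where E sits on A1. So L lies on both circle(T, 50.43) and circle(K, 24.75); the below-TA intersection is L = (37.97, -33.19). E is the foot of the tangent from L: E = (35.46, -10.43).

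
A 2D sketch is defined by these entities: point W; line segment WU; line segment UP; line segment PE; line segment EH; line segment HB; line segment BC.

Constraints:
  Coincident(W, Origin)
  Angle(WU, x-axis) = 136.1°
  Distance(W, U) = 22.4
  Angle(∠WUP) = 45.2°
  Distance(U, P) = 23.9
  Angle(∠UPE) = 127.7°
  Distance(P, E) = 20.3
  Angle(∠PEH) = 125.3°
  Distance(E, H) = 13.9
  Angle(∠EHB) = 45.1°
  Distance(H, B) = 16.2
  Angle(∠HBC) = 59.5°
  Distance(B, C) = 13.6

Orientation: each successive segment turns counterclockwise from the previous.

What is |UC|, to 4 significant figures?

41.28

∠EHB = 45.1° gives HB at 152.8° from the x-axis; with |HB| = 16.2, B = (-0.6915, -8.848). ∠HBC = 59.5° gives BC at -86.70° from the x-axis; with |BC| = 13.6, C = (0.09139, -22.43). Then |UC| = |C − U| = 41.28.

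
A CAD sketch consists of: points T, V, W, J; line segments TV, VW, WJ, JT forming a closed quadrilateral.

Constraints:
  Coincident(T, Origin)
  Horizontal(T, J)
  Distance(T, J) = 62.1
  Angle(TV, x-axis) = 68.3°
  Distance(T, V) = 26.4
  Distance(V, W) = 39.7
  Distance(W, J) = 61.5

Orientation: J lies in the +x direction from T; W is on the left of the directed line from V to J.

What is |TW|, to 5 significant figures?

65.343

Checks: |VW| = 39.70 ✓; |WJ| = 61.50 ✓.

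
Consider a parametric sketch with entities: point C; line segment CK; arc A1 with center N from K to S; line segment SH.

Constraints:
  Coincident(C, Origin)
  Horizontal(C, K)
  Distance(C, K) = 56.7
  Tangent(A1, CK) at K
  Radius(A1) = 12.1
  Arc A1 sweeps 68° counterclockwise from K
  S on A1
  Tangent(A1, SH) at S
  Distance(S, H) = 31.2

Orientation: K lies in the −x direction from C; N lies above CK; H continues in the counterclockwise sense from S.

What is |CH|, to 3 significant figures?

49.7

On A1, K sits at bearing -90° from N; a 68° counterclockwise sweep puts S at bearing -22°, so S = N + 12.1·(cos -22°, sin -22°) = (-45.5, 7.57). The tangent condition forces NS to be normal to SH, so SH runs along (−sin -22°, cos -22°); with |SH| = 31.2, H = (-33.8, 36.5). Then |CH| = |H − C| = 49.7.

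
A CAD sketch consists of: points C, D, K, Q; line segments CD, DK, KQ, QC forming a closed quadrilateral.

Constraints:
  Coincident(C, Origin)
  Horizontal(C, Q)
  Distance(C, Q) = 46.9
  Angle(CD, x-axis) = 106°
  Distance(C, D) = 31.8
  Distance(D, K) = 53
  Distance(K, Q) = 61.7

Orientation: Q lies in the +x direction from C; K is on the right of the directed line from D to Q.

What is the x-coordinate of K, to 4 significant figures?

-10.59

C is at the origin; C and Q share the same y with |CQ| = 46.9 and Q in +x, so Q = (46.9, 0). CD runs at 106.0° with |CD| = 31.8, so D = (-8.765, 30.57). K is determined by |DK| = 53.0 and |KQ| = 61.7 together: it lies at the intersection of circle(D, 53.0) and circle(Q, 61.7). With |DQ| = 63.51, the foot of the radical line on DQ is 23.90 from D and the perpendicular offset is √(53.0² − 23.90²) = 47.31. Taking the right-of-DQ solution: K = (-10.59, -22.40).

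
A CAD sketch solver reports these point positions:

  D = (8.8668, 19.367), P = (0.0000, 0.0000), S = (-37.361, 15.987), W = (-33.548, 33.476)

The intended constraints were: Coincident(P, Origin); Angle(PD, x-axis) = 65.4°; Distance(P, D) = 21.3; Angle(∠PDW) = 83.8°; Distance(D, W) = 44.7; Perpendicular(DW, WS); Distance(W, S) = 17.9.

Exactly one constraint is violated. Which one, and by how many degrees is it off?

Perpendicular(DW, WS) — off by 6.10°.

P = (0.00, 0.00) ✓; PD at 65.40° ✓; |PD| = 21.30 ✓; ∠PDW = 83.80° ✓; |DW| = 44.70 ✓; ∠(DW, WS) = 96.10° ✗; |WS| = 17.90 ✓.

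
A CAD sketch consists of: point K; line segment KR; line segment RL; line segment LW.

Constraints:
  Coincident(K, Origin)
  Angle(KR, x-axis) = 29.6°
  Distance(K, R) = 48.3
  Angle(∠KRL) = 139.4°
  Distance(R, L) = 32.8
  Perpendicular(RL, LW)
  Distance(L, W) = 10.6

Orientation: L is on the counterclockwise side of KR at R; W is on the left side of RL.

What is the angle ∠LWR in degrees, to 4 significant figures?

72.09°

K is at the origin; KR runs at 29.6° with length 48.3, so R = 48.3·(cos 29.6°, sin 29.6°) = (42.00, 23.86). ∠KRL = 139.4°, so RL runs at 29.6° + (180° − 139.4°) = 70.20° from the x-axis; with |RL| = 32.8, L = R + 32.8·(cos 70.20°, sin 70.20°) = (53.11, 54.72). RL ⟂ LW; with |LW| = 10.6 on the left of RL, W = L + 10.6·(-0.9409, 0.3387) = (43.13, 58.31). Then cos ∠LWR = WL·WR / (|WL||WR|), giving 72.09°.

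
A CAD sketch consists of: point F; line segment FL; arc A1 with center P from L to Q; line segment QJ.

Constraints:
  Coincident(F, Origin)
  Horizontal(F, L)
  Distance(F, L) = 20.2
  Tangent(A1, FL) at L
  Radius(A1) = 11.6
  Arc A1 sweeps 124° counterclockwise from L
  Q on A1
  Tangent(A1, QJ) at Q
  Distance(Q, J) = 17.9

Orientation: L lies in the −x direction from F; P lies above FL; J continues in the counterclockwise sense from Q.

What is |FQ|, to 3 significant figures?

21.0

F is at the origin; F and L share the same y with |FL| = 20.2 and L on the −x side, so L = (-20.2, 0.00). The tangent condition forces PL to be normal to FL, so P = L + (0, 11.6) = (-20.2, 11.6). On A1, L sits at bearing -90° from P; a 124° counterclockwise sweep puts Q at bearing 34°, so Q = P + 11.6·(cos 34°, sin 34°) = (-10.6, 18.1). Then |FQ| = |Q − F| = 21.0.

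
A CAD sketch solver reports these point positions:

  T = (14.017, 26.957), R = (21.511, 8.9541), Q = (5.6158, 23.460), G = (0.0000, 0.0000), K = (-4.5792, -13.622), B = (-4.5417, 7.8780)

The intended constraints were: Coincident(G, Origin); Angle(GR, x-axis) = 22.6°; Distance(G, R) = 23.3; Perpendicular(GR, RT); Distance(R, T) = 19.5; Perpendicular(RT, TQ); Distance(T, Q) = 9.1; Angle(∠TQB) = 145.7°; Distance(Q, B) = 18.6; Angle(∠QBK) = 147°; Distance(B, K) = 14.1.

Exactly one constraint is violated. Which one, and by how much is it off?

Distance(B, K) = 14.1 — off by 7.40.

G = (0.00, 0.00) ✓; GR at 22.60° ✓; |GR| = 23.30 ✓; ∠(GR, RT) = 90.00° ✓; |RT| = 19.50 ✓; ∠(RT, TQ) = 90.00° ✓; |TQ| = 9.100 ✓; ∠TQB = 145.7° ✓; |QB| = 18.60 ✓; ∠QBK = 147.0° ✓; |BK| = 21.50 ✗.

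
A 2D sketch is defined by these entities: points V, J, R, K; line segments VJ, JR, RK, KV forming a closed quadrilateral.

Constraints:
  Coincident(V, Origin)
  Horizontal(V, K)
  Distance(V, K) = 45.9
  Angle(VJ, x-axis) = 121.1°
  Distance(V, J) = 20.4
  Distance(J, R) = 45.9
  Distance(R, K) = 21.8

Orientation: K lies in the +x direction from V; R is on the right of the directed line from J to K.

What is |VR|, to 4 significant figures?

28.16

V is at the origin; V and K share the same y with |VK| = 45.9 and K in +x, so K = (45.9, 0). VJ runs at 121.1° with |VJ| = 20.4, so J = (-10.54, 17.47). R is determined by |JR| = 45.9 and |RK| = 21.8 together: it lies at the intersection of circle(J, 45.9) and circle(K, 21.8). With |JK| = 59.08, the foot of the radical line on JK is 43.35 from J and the perpendicular offset is √(45.9² − 43.35²) = 15.09. Taking the right-of-JK solution: R = (26.41, -9.766).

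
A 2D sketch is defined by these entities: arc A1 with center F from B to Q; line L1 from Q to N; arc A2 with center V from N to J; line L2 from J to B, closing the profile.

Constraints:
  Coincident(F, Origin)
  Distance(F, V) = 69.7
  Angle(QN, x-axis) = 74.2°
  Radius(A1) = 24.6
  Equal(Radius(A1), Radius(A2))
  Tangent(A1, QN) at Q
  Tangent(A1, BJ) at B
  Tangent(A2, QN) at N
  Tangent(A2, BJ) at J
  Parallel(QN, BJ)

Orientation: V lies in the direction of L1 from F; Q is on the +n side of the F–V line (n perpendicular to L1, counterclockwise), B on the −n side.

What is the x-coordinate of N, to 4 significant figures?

-4.693

The slot axis is L1's direction at 74.2°, so u = (cos 74.2°, sin 74.2°) = (0.2723, 0.9622) and n = (−sin 74.2°, cos 74.2°) = (-0.9622, 0.2723). F is at the origin and V lies 69.7 along u from F, so V = 69.7·u = (18.98, 67.07). Tangency of A1 to both parallel lines with radius 24.6 puts Q and B at F ± 24.6·n: Q = (-23.67, 6.698), B = (23.67, -6.698). Equal radii place N and J the same way about V: N = V + 24.6·n = (-4.693, 73.76), J = V − 24.6·n = (42.65, 60.37). So N.x = -4.693.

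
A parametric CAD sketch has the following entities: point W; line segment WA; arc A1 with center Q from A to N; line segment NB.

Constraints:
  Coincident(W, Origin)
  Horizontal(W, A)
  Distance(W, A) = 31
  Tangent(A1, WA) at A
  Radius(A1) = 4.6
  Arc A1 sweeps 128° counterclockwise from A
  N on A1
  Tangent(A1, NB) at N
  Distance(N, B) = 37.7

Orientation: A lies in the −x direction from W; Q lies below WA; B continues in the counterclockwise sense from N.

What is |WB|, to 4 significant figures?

38.85

On A1, A sits at bearing 90° from Q; a 128° counterclockwise sweep puts N at bearing 218°, so N = Q + 4.6·(cos 218°, sin 218°) = (-34.62, -7.432). Since A1 is tangent to NB there, QN ⟂ NB, so NB runs along (−sin 218°, cos 218°); with |NB| = 37.7, B = (-11.41, -37.14). Then |WB| = |B − W| = 38.85.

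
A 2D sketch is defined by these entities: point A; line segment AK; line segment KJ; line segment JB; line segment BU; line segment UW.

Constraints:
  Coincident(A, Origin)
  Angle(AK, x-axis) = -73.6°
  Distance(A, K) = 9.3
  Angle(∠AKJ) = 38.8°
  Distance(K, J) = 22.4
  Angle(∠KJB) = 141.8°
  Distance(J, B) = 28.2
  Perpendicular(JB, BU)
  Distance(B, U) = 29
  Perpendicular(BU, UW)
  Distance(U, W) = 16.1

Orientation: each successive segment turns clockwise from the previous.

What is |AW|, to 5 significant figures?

25.354

The perpendicularity gives BU at right angles to JB, so BU runs at 17.000°; with |BU| = 29.0, U = (3.7200, 39.309). BU ⟂ UW, so UW runs at -73.000°; with |UW| = 16.1, W = (8.4272, 23.912). Then |AW| = |W − A| = 25.354.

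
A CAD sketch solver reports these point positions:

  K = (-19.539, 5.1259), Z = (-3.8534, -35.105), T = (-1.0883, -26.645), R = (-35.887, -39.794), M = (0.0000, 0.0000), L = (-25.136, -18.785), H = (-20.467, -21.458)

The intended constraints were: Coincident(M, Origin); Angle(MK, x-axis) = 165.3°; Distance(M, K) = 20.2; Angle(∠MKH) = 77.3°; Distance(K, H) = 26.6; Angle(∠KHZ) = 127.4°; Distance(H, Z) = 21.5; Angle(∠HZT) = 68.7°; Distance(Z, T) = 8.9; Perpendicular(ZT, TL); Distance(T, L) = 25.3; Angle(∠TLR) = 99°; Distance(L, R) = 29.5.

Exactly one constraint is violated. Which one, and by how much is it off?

Distance(L, R) = 29.5 — off by 5.90.

M = (0.00, 0.00) ✓; MK at 165.3° ✓; |MK| = 20.20 ✓; ∠MKH = 77.30° ✓; |KH| = 26.60 ✓; ∠KHZ = 127.4° ✓; |HZ| = 21.50 ✓; ∠HZT = 68.70° ✓; |ZT| = 8.900 ✓; ∠(ZT, TL) = 90.00° ✓; |TL| = 25.30 ✓; ∠TLR = 99.00° ✓; |LR| = 23.60 ✗.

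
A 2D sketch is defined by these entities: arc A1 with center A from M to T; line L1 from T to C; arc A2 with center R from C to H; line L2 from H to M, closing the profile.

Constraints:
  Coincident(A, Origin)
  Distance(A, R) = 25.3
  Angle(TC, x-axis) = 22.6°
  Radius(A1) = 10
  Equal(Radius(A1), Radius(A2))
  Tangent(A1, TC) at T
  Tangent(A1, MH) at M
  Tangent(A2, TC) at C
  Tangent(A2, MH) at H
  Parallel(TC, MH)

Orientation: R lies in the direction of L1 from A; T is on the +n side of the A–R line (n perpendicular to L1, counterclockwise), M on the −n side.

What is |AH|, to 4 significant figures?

27.20

The slot axis is L1's direction at 22.6°, so u = (cos 22.6°, sin 22.6°) = (0.9232, 0.3843) and n = (−sin 22.6°, cos 22.6°) = (-0.3843, 0.9232). A is at the origin and R lies 25.3 along u from A, so R = 25.3·u = (23.36, 9.723). Tangency of A1 to both parallel lines with radius 10.0 puts T and M at A ± 10.0·n: T = (-3.843, 9.232), M = (3.843, -9.232). Equal radii place C and H the same way about R: C = R + 10.0·n = (19.51, 18.95), H = R − 10.0·n = (27.20, 0.4906). Then |AH| = |H − A| = 27.20.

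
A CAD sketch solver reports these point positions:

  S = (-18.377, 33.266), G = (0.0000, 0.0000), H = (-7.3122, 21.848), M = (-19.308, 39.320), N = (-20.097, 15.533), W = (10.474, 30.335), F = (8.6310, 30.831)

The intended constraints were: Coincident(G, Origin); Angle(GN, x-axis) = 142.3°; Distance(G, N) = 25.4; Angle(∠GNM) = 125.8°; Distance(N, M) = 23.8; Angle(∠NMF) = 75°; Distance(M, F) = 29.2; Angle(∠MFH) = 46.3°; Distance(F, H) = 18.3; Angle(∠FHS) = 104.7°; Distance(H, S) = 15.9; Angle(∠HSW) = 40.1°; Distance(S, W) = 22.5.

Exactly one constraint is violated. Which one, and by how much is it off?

Distance(S, W) = 22.5 — off by 6.50.

G = (0.00, 0.00) ✓; GN at 142.3° ✓; |GN| = 25.40 ✓; ∠GNM = 125.8° ✓; |NM| = 23.80 ✓; ∠NMF = 75.00° ✓; |MF| = 29.20 ✓; ∠MFH = 46.30° ✓; |FH| = 18.30 ✓; ∠FHS = 104.7° ✓; |HS| = 15.90 ✓; ∠HSW = 40.10° ✓; |SW| = 29.00 ✗.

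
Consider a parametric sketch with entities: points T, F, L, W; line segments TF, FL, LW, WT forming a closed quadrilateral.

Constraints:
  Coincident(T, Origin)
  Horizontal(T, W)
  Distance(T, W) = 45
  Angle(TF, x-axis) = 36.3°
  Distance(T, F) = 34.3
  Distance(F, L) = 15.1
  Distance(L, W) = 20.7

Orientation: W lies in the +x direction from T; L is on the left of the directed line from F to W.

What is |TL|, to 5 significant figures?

47.436

Checks: |FL| = 15.10 ✓; |LW| = 20.70 ✓.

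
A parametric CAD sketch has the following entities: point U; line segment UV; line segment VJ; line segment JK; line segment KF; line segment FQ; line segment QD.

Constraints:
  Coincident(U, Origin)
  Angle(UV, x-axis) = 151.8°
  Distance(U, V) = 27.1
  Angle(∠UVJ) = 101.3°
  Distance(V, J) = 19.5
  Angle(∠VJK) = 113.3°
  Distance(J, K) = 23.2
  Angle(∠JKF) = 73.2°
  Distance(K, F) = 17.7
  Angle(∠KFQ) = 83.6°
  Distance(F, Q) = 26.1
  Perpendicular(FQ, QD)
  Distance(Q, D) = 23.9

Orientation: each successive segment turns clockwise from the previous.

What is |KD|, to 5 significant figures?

24.939

U is at the origin; UV runs at 151.8° with length 27.1, so V = (-23.883, 12.806). ∠UVJ = 101.3° gives VJ at 73.100° from the x-axis; with |VJ| = 19.5, J = (-18.215, 31.464). ∠VJK = 113.3° gives JK at 6.4000° from the x-axis; with |JK| = 23.2, K = (4.8408, 34.050). ∠JKF = 73.2° gives KF at -100.40° from the x-axis; with |KF| = 17.7, F = (1.6456, 16.641). ∠KFQ = 83.6° gives FQ at 163.20° from the x-axis; with |FQ| = 26.1, Q = (-23.340, 24.185). FQ is perpendicular to QD, so QD runs at 73.200°; with |QD| = 23.9, D = (-16.433, 47.065). Then |KD| = |D − K| = 24.939.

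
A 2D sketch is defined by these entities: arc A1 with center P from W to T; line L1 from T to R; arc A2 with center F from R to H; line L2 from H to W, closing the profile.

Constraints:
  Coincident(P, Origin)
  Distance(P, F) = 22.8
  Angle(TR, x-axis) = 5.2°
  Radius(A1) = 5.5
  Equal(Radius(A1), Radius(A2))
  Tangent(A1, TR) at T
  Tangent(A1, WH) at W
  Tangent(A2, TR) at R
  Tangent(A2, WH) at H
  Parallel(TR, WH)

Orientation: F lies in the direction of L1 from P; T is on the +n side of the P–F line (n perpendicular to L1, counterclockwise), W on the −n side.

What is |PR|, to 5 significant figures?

23.454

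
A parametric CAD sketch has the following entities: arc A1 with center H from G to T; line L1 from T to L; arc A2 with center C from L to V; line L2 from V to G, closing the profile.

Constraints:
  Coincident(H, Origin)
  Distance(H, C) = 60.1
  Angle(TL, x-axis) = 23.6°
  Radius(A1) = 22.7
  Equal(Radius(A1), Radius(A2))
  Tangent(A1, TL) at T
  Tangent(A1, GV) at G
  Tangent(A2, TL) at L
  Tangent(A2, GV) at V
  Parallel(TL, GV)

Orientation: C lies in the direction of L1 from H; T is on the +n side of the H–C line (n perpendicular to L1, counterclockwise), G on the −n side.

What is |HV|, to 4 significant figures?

64.24

The slot axis is L1's direction at 23.6°, so u = (cos 23.6°, sin 23.6°) = (0.9164, 0.4003) and n = (−sin 23.6°, cos 23.6°) = (-0.4003, 0.9164). H is at the origin and C lies 60.1 along u from H, so C = 60.1·u = (55.07, 24.06). Tangency of A1 to both parallel lines with radius 22.7 puts T and G at H ± 22.7·n: T = (-9.088, 20.80), G = (9.088, -20.80). Equal radii place L and V the same way about C: L = C + 22.7·n = (45.99, 44.86), V = C − 22.7·n = (64.16, 3.260). Then |HV| = |V − H| = 64.24.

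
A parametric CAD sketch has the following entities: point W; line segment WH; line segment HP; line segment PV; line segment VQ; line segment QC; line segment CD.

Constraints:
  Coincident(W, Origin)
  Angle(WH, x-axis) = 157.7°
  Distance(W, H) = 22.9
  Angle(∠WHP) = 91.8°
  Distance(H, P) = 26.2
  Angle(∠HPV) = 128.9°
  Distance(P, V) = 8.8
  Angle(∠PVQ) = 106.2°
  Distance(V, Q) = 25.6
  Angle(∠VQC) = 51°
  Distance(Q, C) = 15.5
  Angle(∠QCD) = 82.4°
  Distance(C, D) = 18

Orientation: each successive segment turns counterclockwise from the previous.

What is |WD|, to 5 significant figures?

33.742

W is at the origin; WH runs at 157.7° with length 22.9, so H = (-21.187, 8.6895). ∠WHP = 91.8° gives HP at -114.10° from the x-axis; with |HP| = 26.2, P = (-31.886, -15.227). ∠HPV = 128.9° gives PV at -63.000° from the x-axis; with |PV| = 8.8, V = (-27.890, -23.068). ∠PVQ = 106.2° gives VQ at 10.800° from the x-axis; with |VQ| = 25.6, Q = (-2.7439, -18.271). ∠VQC = 51.0° gives QC at 139.80° from the x-axis; with |QC| = 15.5, C = (-14.583, -8.2660). ∠QCD = 82.4° gives CD at -122.60° from the x-axis; with |CD| = 18.0, D = (-24.281, -23.430). Then |WD| = |D − W| = 33.742.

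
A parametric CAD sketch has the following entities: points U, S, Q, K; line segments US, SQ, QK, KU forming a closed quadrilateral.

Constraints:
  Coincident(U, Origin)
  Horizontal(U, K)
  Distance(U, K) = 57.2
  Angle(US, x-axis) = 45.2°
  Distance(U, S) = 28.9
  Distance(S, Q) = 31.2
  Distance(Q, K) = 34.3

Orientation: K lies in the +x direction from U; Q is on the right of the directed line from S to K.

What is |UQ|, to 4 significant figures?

26.64

U is at the origin; U and K share the same y with |UK| = 57.2 and K in +x, so K = (57.2, 0). US runs at 45.2° with |US| = 28.9, so S = (20.36, 20.51). Q is determined by |SQ| = 31.2 and |QK| = 34.3 together: it lies at the intersection of circle(S, 31.2) and circle(K, 34.3). With |SK| = 42.16, the foot of the radical line on SK is 18.67 from S and the perpendicular offset is √(31.2² − 18.67²) = 25.00. Taking the right-of-SK solution: Q = (24.52, -10.42).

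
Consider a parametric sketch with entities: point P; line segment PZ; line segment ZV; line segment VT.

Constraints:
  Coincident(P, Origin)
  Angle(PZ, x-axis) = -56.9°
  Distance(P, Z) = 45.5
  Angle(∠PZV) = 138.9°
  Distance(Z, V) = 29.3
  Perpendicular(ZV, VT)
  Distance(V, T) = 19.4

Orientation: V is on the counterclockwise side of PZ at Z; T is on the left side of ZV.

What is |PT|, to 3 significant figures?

64.4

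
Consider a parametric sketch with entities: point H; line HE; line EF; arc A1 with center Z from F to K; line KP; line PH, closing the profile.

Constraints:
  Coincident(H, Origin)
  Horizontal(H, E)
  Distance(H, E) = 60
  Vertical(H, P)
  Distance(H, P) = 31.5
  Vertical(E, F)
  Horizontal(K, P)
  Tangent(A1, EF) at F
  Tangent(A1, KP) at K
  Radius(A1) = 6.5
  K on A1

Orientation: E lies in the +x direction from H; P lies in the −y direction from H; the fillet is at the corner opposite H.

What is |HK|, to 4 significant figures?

62.08

H is at the origin; H and E share the same y with |HE| = 60.0 and E on the +x side, so E = (60.00, 0.000). HP is vertical with |HP| = 31.5 and P on the −y side, so P = (0.000, -31.50). The virtual corner opposite H is at (60.00, -31.50). A1 meets EF tangentially, so ZF is at right angles to EF and A1 meets KP tangentially, so ZK is at right angles to KP, with radius 6.5, so the center Z sits 6.5 in from both sides at Z = (53.50, -25.00). That places the tangent points at F = (60.00, -25.00) on EF and K = (53.50, -31.50) on KP. Then |HK| = |K − H| = 62.08.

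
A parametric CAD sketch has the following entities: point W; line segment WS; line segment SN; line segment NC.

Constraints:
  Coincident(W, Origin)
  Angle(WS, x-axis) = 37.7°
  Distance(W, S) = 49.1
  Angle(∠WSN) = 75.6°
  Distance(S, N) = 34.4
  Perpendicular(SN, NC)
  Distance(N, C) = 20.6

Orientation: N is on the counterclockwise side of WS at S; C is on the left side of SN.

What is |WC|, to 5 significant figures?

34.915

∠WSN = 75.6°, so SN runs at 37.7° + (180° − 75.6°) = 142.10° from the x-axis; with |SN| = 34.4, N = S + 34.4·(cos 142.10°, sin 142.10°) = (11.705, 51.157). The perpendicularity gives NC at right angles to SN; with |NC| = 20.6 on the left of SN, C = N + 20.6·(-0.61429, -0.78908) = (-0.94969, 34.902). Then |WC| = |C − W| = 34.915.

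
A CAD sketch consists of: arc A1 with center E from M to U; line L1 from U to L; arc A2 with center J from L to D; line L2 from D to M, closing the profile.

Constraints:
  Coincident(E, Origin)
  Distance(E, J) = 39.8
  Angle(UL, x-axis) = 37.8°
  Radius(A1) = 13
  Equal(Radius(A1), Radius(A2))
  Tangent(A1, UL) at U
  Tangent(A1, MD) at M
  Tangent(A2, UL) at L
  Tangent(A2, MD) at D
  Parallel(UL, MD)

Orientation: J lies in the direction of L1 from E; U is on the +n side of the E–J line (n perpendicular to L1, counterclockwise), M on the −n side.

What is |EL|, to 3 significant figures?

41.9

Tangency of A1 to both parallel lines with radius 13.0 puts U and M at E ± 13.0·n: U = (-7.97, 10.3), M = (7.97, -10.3). Equal radii place L and D the same way about J: L = J + 13.0·n = (23.5, 34.7), D = J − 13.0·n = (39.4, 14.1). Then |EL| = |L − E| = 41.9.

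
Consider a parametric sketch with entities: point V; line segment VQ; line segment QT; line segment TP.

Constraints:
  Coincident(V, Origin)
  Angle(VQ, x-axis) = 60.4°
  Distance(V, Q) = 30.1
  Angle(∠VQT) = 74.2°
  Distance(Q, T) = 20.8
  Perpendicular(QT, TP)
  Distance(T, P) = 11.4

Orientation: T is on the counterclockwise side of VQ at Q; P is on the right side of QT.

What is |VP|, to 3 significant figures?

42.3

∠VQT = 74.2°, so QT runs at 60.4° + (180° − 74.2°) = 166° from the x-axis; with |QT| = 20.8, T = Q + 20.8·(cos 166°, sin 166°) = (-5.33, 31.1). QT is perpendicular to TP; with |TP| = 11.4 on the right of QT, P = T + 11.4·(0.239, 0.971) = (-2.61, 42.2). Then |VP| = |P − V| = 42.3.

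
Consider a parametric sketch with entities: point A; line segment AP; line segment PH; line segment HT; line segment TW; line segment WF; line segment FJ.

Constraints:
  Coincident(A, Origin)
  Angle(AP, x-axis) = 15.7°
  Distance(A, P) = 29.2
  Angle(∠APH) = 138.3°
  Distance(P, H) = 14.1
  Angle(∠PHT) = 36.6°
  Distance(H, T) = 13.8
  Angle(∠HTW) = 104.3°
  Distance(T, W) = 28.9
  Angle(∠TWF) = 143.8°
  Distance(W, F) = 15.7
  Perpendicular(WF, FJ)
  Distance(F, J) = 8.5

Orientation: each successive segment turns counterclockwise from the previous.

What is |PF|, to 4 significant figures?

34.37

A is at the origin; AP runs at 15.7° with length 29.2, so P = (28.11, 7.902). ∠APH = 138.3° gives PH at 57.40° from the x-axis; with |PH| = 14.1, H = (35.71, 19.78). ∠PHT = 36.6° gives HT at -159.2° from the x-axis; with |HT| = 13.8, T = (22.81, 14.88). ∠HTW = 104.3° gives TW at -83.50° from the x-axis; with |TW| = 28.9, W = (26.08, -13.83). ∠TWF = 143.8° gives WF at -47.30° from the x-axis; with |WF| = 15.7, F = (36.73, -25.37). Then |PF| = |F − P| = 34.37.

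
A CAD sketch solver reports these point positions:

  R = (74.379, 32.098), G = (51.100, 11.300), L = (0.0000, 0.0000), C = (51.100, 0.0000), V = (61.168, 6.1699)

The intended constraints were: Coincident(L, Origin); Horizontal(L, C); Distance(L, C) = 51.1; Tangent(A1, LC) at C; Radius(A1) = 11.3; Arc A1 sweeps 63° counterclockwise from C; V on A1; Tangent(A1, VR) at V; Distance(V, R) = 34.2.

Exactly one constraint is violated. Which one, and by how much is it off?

Distance(V, R) = 34.2 — off by 5.10.

L = (0.00, 0.00) ✓; L.y = 0.00, C.y = 0.00 ✓; |LC| = 51.10 ✓; ∠(GC, CL) = 90.00° ✓; |GC| = 11.30 ✓; bearing(G→V) − bearing(G→C) = 63.00° ✓; |GV| = 11.30 ✓; ∠(GV, VR) = 90.00° ✓; |VR| = 29.10 ✗.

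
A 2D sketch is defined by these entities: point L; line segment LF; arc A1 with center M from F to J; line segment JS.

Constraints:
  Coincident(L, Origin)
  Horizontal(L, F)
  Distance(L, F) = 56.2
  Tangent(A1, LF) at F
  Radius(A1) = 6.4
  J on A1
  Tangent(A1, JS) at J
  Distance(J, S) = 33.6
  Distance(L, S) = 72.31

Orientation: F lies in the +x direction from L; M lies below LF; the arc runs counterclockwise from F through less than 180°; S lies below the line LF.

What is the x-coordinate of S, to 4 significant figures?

59.97

Checks: |MJ| = 6.400 ✓; ∠(MJ, JS) = 90.00° ✓; |JS| = 33.60 ✓; |LS| = 72.31 ✓.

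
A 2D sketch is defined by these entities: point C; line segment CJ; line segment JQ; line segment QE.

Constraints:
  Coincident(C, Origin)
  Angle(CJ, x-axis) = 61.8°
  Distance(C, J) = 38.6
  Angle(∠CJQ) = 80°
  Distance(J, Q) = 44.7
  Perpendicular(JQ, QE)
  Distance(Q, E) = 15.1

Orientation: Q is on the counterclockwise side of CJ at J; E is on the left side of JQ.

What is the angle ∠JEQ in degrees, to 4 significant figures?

71.33°

C is at the origin; CJ runs at 61.8° with length 38.6, so J = 38.6·(cos 61.8°, sin 61.8°) = (18.24, 34.02). ∠CJQ = 80.0°, so JQ runs at 61.8° + (180° − 80.0°) = 161.8° from the x-axis; with |JQ| = 44.7, Q = J + 44.7·(cos 161.8°, sin 161.8°) = (-24.22, 47.98). JQ ⟂ QE; with |QE| = 15.1 on the left of JQ, E = Q + 15.1·(-0.3123, -0.9500) = (-28.94, 33.64). Then cos ∠JEQ = EJ·EQ / (|EJ||EQ|), giving 71.33°.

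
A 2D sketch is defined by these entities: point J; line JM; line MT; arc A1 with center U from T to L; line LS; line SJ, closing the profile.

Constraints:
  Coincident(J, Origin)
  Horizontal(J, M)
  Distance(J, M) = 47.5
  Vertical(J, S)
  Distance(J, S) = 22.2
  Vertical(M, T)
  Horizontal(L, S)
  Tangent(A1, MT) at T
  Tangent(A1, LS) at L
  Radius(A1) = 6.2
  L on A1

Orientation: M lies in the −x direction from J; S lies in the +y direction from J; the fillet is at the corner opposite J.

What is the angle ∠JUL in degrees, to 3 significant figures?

111°

J is at the origin; J and M share the same y with |JM| = 47.5 and M on the −x side, so M = (-47.5, 0.00). J and S share the same x with |JS| = 22.2 and S on the +y side, so S = (0.00, 22.2). The virtual corner opposite J is at (-47.5, 22.2). A1 meets MT tangentially, so UT is at right angles to MT and A1 meets LS tangentially, so UL is at right angles to LS, with radius 6.2, so the center U sits 6.2 in from both sides at U = (-41.3, 16.0). That places the tangent points at T = (-47.5, 16.0) on MT and L = (-41.3, 22.2) on LS. Then cos ∠JUL = UJ·UL / (|UJ||UL|), giving 111°.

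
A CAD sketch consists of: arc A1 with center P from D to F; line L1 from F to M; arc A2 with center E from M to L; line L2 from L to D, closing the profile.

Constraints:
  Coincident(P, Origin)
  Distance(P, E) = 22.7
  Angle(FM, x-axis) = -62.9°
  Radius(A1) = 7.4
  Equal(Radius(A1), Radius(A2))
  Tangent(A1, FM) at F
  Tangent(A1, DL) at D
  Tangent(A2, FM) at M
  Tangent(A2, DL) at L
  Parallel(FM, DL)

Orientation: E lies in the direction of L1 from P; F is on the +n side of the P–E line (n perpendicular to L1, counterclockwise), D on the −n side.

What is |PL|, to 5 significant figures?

23.876

Tangency of A1 to both parallel lines with radius 7.4 puts F and D at P ± 7.4·n: F = (6.5876, 3.3710), D = (-6.5876, -3.3710). Equal radii place M and L the same way about E: M = E + 7.4·n = (16.928, -16.837), L = E − 7.4·n = (3.7533, -23.579). Then |PL| = |L − P| = 23.876.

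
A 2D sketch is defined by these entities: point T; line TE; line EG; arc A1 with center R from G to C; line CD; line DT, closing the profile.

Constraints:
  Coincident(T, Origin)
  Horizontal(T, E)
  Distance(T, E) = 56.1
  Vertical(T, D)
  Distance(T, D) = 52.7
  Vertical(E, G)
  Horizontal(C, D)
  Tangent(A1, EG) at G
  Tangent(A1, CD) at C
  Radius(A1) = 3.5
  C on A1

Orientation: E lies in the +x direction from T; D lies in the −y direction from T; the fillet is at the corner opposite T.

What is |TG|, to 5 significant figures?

74.618

The virtual corner opposite T is at (56.100, -52.700). The tangent condition forces RG to be normal to EG and tangency of A1 to CD means the radius RC is perpendicular to CD, with radius 3.5, so the center R sits 3.5 in from both sides at R = (52.600, -49.200). That places the tangent points at G = (56.100, -49.200) on EG and C = (52.600, -52.700) on CD. Then |TG| = |G − T| = 74.618.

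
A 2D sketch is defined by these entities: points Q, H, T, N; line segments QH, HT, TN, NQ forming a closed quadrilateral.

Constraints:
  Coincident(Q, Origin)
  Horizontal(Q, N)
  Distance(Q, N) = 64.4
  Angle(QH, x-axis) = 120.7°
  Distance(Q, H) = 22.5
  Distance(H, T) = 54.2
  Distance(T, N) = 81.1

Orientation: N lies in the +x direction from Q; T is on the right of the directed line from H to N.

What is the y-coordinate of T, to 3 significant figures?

-34.8

Checks: |HT| = 54.20 ✓; |TN| = 81.10 ✓.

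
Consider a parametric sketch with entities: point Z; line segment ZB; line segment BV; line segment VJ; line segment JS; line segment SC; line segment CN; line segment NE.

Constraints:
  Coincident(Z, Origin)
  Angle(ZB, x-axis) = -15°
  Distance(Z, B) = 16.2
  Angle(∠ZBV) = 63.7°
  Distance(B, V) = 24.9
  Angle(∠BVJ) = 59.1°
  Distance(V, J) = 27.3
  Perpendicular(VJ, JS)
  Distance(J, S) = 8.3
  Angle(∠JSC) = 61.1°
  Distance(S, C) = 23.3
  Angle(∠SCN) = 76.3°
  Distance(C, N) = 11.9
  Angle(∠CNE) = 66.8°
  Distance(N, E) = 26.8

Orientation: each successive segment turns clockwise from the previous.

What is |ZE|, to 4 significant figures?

6.629

Z is at the origin; ZB runs at -15.0° with length 16.2, so B = (15.65, -4.193). ∠ZBV = 63.7° gives BV at -131.3° from the x-axis; with |BV| = 24.9, V = (-0.7860, -22.90). ∠BVJ = 59.1° gives VJ at 107.8° from the x-axis; with |VJ| = 27.3, J = (-9.132, 3.094). The perpendicularity gives JS at right angles to VJ, so JS runs at 17.80°; with |JS| = 8.3, S = (-1.229, 5.631). ∠JSC = 61.1° gives SC at -101.1° from the x-axis; with |SC| = 23.3, C = (-5.715, -17.23). ∠SCN = 76.3° gives CN at 155.2° from the x-axis; with |CN| = 11.9, N = (-16.52, -12.24). ∠CNE = 66.8° gives NE at 42.00° from the x-axis; with |NE| = 26.8, E = (3.399, 5.691). Then |ZE| = |E − Z| = 6.629.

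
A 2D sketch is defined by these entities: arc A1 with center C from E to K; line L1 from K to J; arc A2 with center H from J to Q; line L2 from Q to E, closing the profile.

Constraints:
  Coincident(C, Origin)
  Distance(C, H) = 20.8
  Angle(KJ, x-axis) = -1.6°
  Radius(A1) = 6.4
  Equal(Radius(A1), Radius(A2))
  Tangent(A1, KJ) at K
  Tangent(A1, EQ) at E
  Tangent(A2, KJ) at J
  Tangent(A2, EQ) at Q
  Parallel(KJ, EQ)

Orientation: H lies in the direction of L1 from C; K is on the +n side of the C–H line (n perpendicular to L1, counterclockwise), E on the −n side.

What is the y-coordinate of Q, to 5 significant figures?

-6.9783

The slot axis is L1's direction at -1.6°, so u = (cos -1.6°, sin -1.6°) = (0.99961, -0.027922) and n = (−sin -1.6°, cos -1.6°) = (0.027922, 0.99961). C is at the origin and H lies 20.8 along u from C, so H = 20.8·u = (20.792, -0.58077). Tangency of A1 to both parallel lines with radius 6.4 puts K and E at C ± 6.4·n: K = (0.17870, 6.3975), E = (-0.17870, -6.3975). Equal radii place J and Q the same way about H: J = H + 6.4·n = (20.971, 5.8167), Q = H − 6.4·n = (20.613, -6.9783). So Q.y = -6.9783.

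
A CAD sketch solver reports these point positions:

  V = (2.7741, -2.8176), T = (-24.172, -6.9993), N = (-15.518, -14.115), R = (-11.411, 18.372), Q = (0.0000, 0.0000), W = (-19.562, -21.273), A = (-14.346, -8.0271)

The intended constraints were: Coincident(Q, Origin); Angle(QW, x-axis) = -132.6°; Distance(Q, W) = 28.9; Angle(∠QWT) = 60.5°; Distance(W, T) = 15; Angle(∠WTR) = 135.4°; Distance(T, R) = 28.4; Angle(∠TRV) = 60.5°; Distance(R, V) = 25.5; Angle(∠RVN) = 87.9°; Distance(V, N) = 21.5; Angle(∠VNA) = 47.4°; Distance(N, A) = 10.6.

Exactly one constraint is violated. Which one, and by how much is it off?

Distance(N, A) = 10.6 — off by 4.40.

Q = (0.00, 0.00) ✓; QW at -132.6° ✓; |QW| = 28.90 ✓; ∠QWT = 60.50° ✓; |WT| = 15.00 ✓; ∠WTR = 135.4° ✓; |TR| = 28.40 ✓; ∠TRV = 60.50° ✓; |RV| = 25.50 ✓; ∠RVN = 87.90° ✓; |VN| = 21.50 ✓; ∠VNA = 47.40° ✓; |NA| = 6.200 ✗.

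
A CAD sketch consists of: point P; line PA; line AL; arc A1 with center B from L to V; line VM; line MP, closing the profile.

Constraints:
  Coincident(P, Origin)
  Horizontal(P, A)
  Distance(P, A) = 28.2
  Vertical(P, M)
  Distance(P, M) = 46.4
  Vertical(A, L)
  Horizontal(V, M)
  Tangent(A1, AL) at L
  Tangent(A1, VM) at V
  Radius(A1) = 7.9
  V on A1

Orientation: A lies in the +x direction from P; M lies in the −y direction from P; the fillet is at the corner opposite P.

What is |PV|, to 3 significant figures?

50.6

The virtual corner opposite P is at (28.2, -46.4). A1 meets AL tangentially, so BL is at right angles to AL and A1 meets VM tangentially, so BV is at right angles to VM, with radius 7.9, so the center B sits 7.9 in from both sides at B = (20.3, -38.5). That places the tangent points at L = (28.2, -38.5) on AL and V = (20.3, -46.4) on VM. Then |PV| = |V − P| = 50.6.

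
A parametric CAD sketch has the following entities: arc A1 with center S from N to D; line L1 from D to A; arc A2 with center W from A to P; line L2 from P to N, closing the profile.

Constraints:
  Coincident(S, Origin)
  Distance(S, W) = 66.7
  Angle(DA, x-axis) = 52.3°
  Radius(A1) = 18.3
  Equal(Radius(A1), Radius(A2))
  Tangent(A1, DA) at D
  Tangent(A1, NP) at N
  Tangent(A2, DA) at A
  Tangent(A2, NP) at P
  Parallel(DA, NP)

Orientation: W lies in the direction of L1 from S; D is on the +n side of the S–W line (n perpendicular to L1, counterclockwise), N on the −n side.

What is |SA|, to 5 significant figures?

69.165

Tangency of A1 to both parallel lines with radius 18.3 puts D and N at S ± 18.3·n: D = (-14.479, 11.191), N = (14.479, -11.191). Equal radii place A and P the same way about W: A = W + 18.3·n = (26.309, 63.966), P = W − 18.3·n = (55.268, 41.584). Then |SA| = |A − S| = 69.165.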